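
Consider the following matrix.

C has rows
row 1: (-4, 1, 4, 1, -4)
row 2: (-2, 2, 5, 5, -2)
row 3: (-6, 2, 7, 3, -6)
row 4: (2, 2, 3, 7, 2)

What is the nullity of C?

3

Row reduce to echelon form.
R2 ← R2 − (1/2)·R1: [0, 3/2, 3, 9/2, 0]
R3 ← R3 − (3/2)·R1: [0, 1/2, 1, 3/2, 0]
R4 ← R4 + (1/2)·R1: [0, 5/2, 5, 15/2, 0]
R3 ← R3 − (1/3)·R2: [0, 0, 0, 0, 0]
R4 ← R4 − (5/3)·R2: [0, 0, 0, 0, 0]
2 nonzero rows, so rank(C) = 2.
C has 5 columns; by rank–nullity, nullity = 5 − 2 = 3.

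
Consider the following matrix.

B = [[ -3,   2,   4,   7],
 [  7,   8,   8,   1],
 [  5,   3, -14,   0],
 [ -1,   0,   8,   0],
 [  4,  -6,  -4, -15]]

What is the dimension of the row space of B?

Row reduce to echelon form.
R2 ← R2 + (7/3)·R1: [0, 38/3, 52/3, 52/3]
R3 ← R3 + (5/3)·R1: [0, 19/3, -22/3, 35/3]
R4 ← R4 − (1/3)·R1: [0, -2/3, 20/3, -7/3]
R5 ← R5 + (4/3)·R1: [0, -10/3, 4/3, -17/3]
R3 ← R3 − (1/2)·R2: [0, 0, -16, 3]
R4 ← R4 + (1/19)·R2: [0, 0, 144/19, -27/19]
R5 ← R5 + (5/19)·R2: [0, 0, 112/19, -21/19]
R4 ← R4 + (9/19)·R3: [0, 0, 0, 0]
R5 ← R5 + (7/19)·R3: [0, 0, 0, 0]
Echelon form has 3 nonzero rows, so rank(B) = 3.
The row space has dimension equal to the rank: 3.

3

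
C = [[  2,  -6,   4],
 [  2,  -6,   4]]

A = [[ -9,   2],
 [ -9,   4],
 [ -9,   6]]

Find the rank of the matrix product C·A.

1

First compute CA:
[[  0,   4],
 [  0,   4]]
Now row reduce the product.
R2 ← R2 − R1: [0, 0]
1 nonzero row, so rank(CA) = 1.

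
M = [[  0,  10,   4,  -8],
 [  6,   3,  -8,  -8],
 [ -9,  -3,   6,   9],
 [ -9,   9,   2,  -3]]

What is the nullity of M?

Row reduce to echelon form.
Swap R1 ↔ R2
R3 ← R3 + (3/2)·R1: [0, 3/2, -6, -3]
R4 ← R4 + (3/2)·R1: [0, 27/2, -10, -15]
R3 ← R3 − (3/20)·R2: [0, 0, -33/5, -9/5]
R4 ← R4 − (27/20)·R2: [0, 0, -77/5, -21/5]
R4 ← R4 − (7/3)·R3: [0, 0, 0, 0]
3 nonzero rows, so rank(M) = 3.
M has 4 columns; by rank–nullity, nullity = 4 − 3 = 1.

1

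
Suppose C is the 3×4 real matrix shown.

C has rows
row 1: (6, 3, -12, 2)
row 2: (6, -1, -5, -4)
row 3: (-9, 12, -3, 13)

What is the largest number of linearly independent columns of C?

3

Row reduce to echelon form.
R2 ← R2 − R1: [0, -4, 7, -6]
R3 ← R3 + (3/2)·R1: [0, 33/2, -21, 16]
R3 ← R3 + (33/8)·R2: [0, 0, 63/8, -35/4]
Echelon form has 3 nonzero rows, so rank(C) = 3.
The rank gives the maximum number of linearly independent columns: 3.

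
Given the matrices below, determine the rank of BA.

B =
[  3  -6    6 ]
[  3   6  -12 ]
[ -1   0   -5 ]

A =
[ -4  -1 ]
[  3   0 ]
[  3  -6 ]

2

First compute BA:
[[-12, -39],
 [-30,  69],
 [-11,  31]]
Now row reduce the product.
R2 ← R2 − (5/2)·R1: [0, 333/2]
R3 ← R3 − (11/12)·R1: [0, 267/4]
R3 ← R3 − (89/222)·R2: [0, 0]
2 nonzero rows, so rank(BA) = 2.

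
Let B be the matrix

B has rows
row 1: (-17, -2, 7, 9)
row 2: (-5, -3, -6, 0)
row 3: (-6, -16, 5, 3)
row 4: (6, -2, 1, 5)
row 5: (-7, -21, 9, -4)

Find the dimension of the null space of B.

0

Row reduce to echelon form.
R2 ← R2 − (5/17)·R1: [0, -41/17, -137/17, -45/17]
R3 ← R3 − (6/17)·R1: [0, -260/17, 43/17, -3/17]
R4 ← R4 + (6/17)·R1: [0, -46/17, 59/17, 139/17]
R5 ← R5 − (7/17)·R1: [0, -343/17, 104/17, -131/17]
R3 ← R3 − (260/41)·R2: [0, 0, 2199/41, 681/41]
R4 ← R4 − (46/41)·R2: [0, 0, 513/41, 457/41]
R5 ← R5 − (343/41)·R2: [0, 0, 3015/41, 592/41]
R4 ← R4 − (171/733)·R3: [0, 0, 0, 5330/733]
R5 ← R5 − (1005/733)·R3: [0, 0, 0, -6109/733]
R5 ← R5 + (149/130)·R4: [0, 0, 0, 0]
4 nonzero rows, so rank(B) = 4.
B has 4 columns; by rank–nullity, nullity = 4 − 4 = 0.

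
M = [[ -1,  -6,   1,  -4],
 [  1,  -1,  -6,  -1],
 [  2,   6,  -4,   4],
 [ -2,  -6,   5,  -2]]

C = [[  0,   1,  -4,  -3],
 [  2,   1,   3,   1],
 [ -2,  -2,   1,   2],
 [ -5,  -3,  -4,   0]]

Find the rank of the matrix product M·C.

3

First compute MC:
[[  6,   3,   3,  -1],
 [ 15,  15,  -9, -16],
 [  0,   4, -10,  -8],
 [-12, -12,   3,  10]]
Now row reduce the product.
R2 ← R2 − (5/2)·R1: [0, 15/2, -33/2, -27/2]
R4 ← R4 + (2)·R1: [0, -6, 9, 8]
R3 ← R3 − (8/15)·R2: [0, 0, -6/5, -4/5]
R4 ← R4 + (4/5)·R2: [0, 0, -21/5, -14/5]
R4 ← R4 − (7/2)·R3: [0, 0, 0, 0]
3 nonzero rows, so rank(MC) = 3.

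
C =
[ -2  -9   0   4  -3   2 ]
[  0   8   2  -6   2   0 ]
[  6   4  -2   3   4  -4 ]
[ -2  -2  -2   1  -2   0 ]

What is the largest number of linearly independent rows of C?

3

Row reduce to echelon form.
R3 ← R3 + (3)·R1: [0, -23, -2, 15, -5, 2]
R4 ← R4 − R1: [0, 7, -2, -3, 1, -2]
R3 ← R3 + (23/8)·R2: [0, 0, 15/4, -9/4, 3/4, 2]
R4 ← R4 − (7/8)·R2: [0, 0, -15/4, 9/4, -3/4, -2]
R4 ← R4 + R3: [0, 0, 0, 0, 0, 0]
Echelon form has 3 nonzero rows, so rank(C) = 3.
The rank gives the maximum number of linearly independent rows: 3.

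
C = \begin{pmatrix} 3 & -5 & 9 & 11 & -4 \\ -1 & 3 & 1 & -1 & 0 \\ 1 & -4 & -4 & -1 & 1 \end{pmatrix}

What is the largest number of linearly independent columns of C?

2

Row reduce to echelon form.
R2 ← R2 + (1/3)·R1: [0, 4/3, 4, 8/3, -4/3]
R3 ← R3 − (1/3)·R1: [0, -7/3, -7, -14/3, 7/3]
R3 ← R3 + (7/4)·R2: [0, 0, 0, 0, 0]
Echelon form has 2 nonzero rows, so rank(C) = 2.
The rank gives the maximum number of linearly independent columns: 2.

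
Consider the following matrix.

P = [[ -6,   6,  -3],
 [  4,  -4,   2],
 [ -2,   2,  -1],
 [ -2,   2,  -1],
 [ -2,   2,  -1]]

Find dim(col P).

Row reduce to echelon form.
R2 ← R2 + (2/3)·R1: [0, 0, 0]
R3 ← R3 − (1/3)·R1: [0, 0, 0]
R4 ← R4 − (1/3)·R1: [0, 0, 0]
R5 ← R5 − (1/3)·R1: [0, 0, 0]
Echelon form has 1 nonzero row, so rank(P) = 1.
The column space has dimension equal to the rank: 1.

1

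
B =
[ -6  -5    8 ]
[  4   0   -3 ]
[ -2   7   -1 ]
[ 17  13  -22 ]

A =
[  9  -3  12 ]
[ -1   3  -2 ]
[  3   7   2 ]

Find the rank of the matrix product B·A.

2

First compute BA:
[[-25,  59, -46],
 [ 27, -33,  42],
 [-28,  20, -40],
 [ 74, -166, 134]]
Now row reduce the product.
R2 ← R2 + (27/25)·R1: [0, 768/25, -192/25]
R3 ← R3 − (28/25)·R1: [0, -1152/25, 288/25]
R4 ← R4 + (74/25)·R1: [0, 216/25, -54/25]
R3 ← R3 + (3/2)·R2: [0, 0, 0]
R4 ← R4 − (9/32)·R2: [0, 0, 0]
2 nonzero rows, so rank(BA) = 2.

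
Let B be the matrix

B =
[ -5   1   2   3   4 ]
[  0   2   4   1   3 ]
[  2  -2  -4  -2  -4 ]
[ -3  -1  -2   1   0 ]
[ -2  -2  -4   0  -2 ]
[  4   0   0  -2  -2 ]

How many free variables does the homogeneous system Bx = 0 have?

3

Row reduce to echelon form.
R3 ← R3 + (2/5)·R1: [0, -8/5, -16/5, -4/5, -12/5]
R4 ← R4 − (3/5)·R1: [0, -8/5, -16/5, -4/5, -12/5]
R5 ← R5 − (2/5)·R1: [0, -12/5, -24/5, -6/5, -18/5]
R6 ← R6 + (4/5)·R1: [0, 4/5, 8/5, 2/5, 6/5]
R3 ← R3 + (4/5)·R2: [0, 0, 0, 0, 0]
R4 ← R4 + (4/5)·R2: [0, 0, 0, 0, 0]
R5 ← R5 + (6/5)·R2: [0, 0, 0, 0, 0]
R6 ← R6 − (2/5)·R2: [0, 0, 0, 0, 0]
2 nonzero rows, so rank(B) = 2.
B has 5 columns; by rank–nullity, nullity = 5 − 2 = 3.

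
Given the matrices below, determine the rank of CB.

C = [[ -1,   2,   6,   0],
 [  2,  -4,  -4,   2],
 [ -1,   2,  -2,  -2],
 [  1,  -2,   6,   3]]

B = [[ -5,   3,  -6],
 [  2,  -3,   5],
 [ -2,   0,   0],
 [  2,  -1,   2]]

2

First compute CB:
[[ -3,  -9,  16],
 [ -6,  16, -28],
 [  9,  -7,  12],
 [-15,   6, -10]]
Now row reduce the product.
R2 ← R2 − (2)·R1: [0, 34, -60]
R3 ← R3 + (3)·R1: [0, -34, 60]
R4 ← R4 − (5)·R1: [0, 51, -90]
R3 ← R3 + R2: [0, 0, 0]
R4 ← R4 − (3/2)·R2: [0, 0, 0]
2 nonzero rows, so rank(CB) = 2.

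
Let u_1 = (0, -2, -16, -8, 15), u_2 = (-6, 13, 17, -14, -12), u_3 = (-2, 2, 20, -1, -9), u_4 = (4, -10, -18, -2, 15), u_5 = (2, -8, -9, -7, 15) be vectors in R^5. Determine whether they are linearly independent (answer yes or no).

yes

Form the matrix with these vectors as rows and row reduce.
Swap R1 ↔ R2
R3 ← R3 − (1/3)·R1: [0, -7/3, 43/3, 11/3, -5]
R4 ← R4 + (2/3)·R1: [0, -4/3, -20/3, -34/3, 7]
R5 ← R5 + (1/3)·R1: [0, -11/3, -10/3, -35/3, 11]
R3 ← R3 − (7/6)·R2: [0, 0, 33, 13, -45/2]
R4 ← R4 − (2/3)·R2: [0, 0, 4, -6, -3]
R5 ← R5 − (11/6)·R2: [0, 0, 26, 3, -33/2]
R4 ← R4 − (4/33)·R3: [0, 0, 0, -250/33, -3/11]
R5 ← R5 − (26/33)·R3: [0, 0, 0, -239/33, 27/22]
R5 ← R5 − (239/250)·R4: [0, 0, 0, 0, 186/125]
5 nonzero rows, so the 5 vectors span a space of dimension 5.
Since 5 = 5, the vectors are linearly independent.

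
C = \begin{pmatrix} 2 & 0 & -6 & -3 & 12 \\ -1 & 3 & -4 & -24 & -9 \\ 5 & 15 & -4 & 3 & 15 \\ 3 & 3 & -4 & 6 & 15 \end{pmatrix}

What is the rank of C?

Row reduce to echelon form.
R2 ← R2 + (1/2)·R1: [0, 3, -7, -51/2, -3]
R3 ← R3 − (5/2)·R1: [0, 15, 11, 21/2, -15]
R4 ← R4 − (3/2)·R1: [0, 3, 5, 21/2, -3]
R3 ← R3 − (5)·R2: [0, 0, 46, 138, 0]
R4 ← R4 − R2: [0, 0, 12, 36, 0]
R4 ← R4 − (6/23)·R3: [0, 0, 0, 0, 0]
Echelon form has 3 nonzero rows, so rank(C) = 3.

3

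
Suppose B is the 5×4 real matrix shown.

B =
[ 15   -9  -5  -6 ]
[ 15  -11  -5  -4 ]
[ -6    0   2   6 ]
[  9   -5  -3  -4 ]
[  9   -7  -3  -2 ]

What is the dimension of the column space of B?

Row reduce to echelon form.
R2 ← R2 − R1: [0, -2, 0, 2]
R3 ← R3 + (2/5)·R1: [0, -18/5, 0, 18/5]
R4 ← R4 − (3/5)·R1: [0, 2/5, 0, -2/5]
R5 ← R5 − (3/5)·R1: [0, -8/5, 0, 8/5]
R3 ← R3 − (9/5)·R2: [0, 0, 0, 0]
R4 ← R4 + (1/5)·R2: [0, 0, 0, 0]
R5 ← R5 − (4/5)·R2: [0, 0, 0, 0]
Echelon form has 2 nonzero rows, so rank(B) = 2.
The column space has dimension equal to the rank: 2.

2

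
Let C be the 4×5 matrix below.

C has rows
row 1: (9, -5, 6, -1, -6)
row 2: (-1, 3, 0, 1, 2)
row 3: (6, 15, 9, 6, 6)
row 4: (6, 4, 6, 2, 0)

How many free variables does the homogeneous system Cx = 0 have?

Row reduce to echelon form.
R2 ← R2 + (1/9)·R1: [0, 22/9, 2/3, 8/9, 4/3]
R3 ← R3 − (2/3)·R1: [0, 55/3, 5, 20/3, 10]
R4 ← R4 − (2/3)·R1: [0, 22/3, 2, 8/3, 4]
R3 ← R3 − (15/2)·R2: [0, 0, 0, 0, 0]
R4 ← R4 − (3)·R2: [0, 0, 0, 0, 0]
2 nonzero rows, so rank(C) = 2.
C has 5 columns; by rank–nullity, nullity = 5 − 2 = 3.

3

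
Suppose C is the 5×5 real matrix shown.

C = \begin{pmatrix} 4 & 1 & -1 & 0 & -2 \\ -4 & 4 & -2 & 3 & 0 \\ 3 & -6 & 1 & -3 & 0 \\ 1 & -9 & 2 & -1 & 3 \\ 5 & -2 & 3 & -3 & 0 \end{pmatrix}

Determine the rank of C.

Row reduce to echelon form.
R2 ← R2 + R1: [0, 5, -3, 3, -2]
R3 ← R3 − (3/4)·R1: [0, -27/4, 7/4, -3, 3/2]
R4 ← R4 − (1/4)·R1: [0, -37/4, 9/4, -1, 7/2]
R5 ← R5 − (5/4)·R1: [0, -13/4, 17/4, -3, 5/2]
R3 ← R3 + (27/20)·R2: [0, 0, -23/10, 21/20, -6/5]
R4 ← R4 + (37/20)·R2: [0, 0, -33/10, 91/20, -1/5]
R5 ← R5 + (13/20)·R2: [0, 0, 23/10, -21/20, 6/5]
R4 ← R4 − (33/23)·R3: [0, 0, 0, 70/23, 35/23]
R5 ← R5 + R3: [0, 0, 0, 0, 0]
Echelon form has 4 nonzero rows, so rank(C) = 4.

4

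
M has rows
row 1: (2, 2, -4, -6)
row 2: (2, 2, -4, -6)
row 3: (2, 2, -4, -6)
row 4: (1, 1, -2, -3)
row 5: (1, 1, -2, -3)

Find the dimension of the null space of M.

Row reduce to echelon form.
R2 ← R2 − R1: [0, 0, 0, 0]
R3 ← R3 − R1: [0, 0, 0, 0]
R4 ← R4 − (1/2)·R1: [0, 0, 0, 0]
R5 ← R5 − (1/2)·R1: [0, 0, 0, 0]
1 nonzero row, so rank(M) = 1.
M has 4 columns; by rank–nullity, nullity = 4 − 1 = 3.

3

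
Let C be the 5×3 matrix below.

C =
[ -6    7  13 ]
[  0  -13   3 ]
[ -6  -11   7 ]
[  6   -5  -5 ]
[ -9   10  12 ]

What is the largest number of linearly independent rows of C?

3

Row reduce to echelon form.
R3 ← R3 − R1: [0, -18, -6]
R4 ← R4 + R1: [0, 2, 8]
R5 ← R5 − (3/2)·R1: [0, -1/2, -15/2]
R3 ← R3 − (18/13)·R2: [0, 0, -132/13]
R4 ← R4 + (2/13)·R2: [0, 0, 110/13]
R5 ← R5 − (1/26)·R2: [0, 0, -99/13]
R4 ← R4 + (5/6)·R3: [0, 0, 0]
R5 ← R5 − (3/4)·R3: [0, 0, 0]
Echelon form has 3 nonzero rows, so rank(C) = 3.
The rank gives the maximum number of linearly independent rows: 3.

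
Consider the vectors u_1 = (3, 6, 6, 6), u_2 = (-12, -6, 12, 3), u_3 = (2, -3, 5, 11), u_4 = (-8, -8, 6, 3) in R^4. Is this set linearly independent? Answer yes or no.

no

Form the matrix with these vectors as rows and row reduce.
R2 ← R2 + (4)·R1: [0, 18, 36, 27]
R3 ← R3 − (2/3)·R1: [0, -7, 1, 7]
R4 ← R4 + (8/3)·R1: [0, 8, 22, 19]
R3 ← R3 + (7/18)·R2: [0, 0, 15, 35/2]
R4 ← R4 − (4/9)·R2: [0, 0, 6, 7]
R4 ← R4 − (2/5)·R3: [0, 0, 0, 0]
3 nonzero rows, so the 4 vectors span a space of dimension 3.
Since 3 < 4, the vectors are linearly dependent.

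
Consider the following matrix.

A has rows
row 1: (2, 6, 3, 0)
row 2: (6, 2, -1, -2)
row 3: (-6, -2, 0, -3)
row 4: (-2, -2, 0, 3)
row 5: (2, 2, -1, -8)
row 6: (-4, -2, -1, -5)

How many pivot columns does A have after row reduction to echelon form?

3

Row reduce to echelon form.
R2 ← R2 − (3)·R1: [0, -16, -10, -2]
R3 ← R3 + (3)·R1: [0, 16, 9, -3]
R4 ← R4 + R1: [0, 4, 3, 3]
R5 ← R5 − R1: [0, -4, -4, -8]
R6 ← R6 + (2)·R1: [0, 10, 5, -5]
R3 ← R3 + R2: [0, 0, -1, -5]
R4 ← R4 + (1/4)·R2: [0, 0, 1/2, 5/2]
R5 ← R5 − (1/4)·R2: [0, 0, -3/2, -15/2]
R6 ← R6 + (5/8)·R2: [0, 0, -5/4, -25/4]
R4 ← R4 + (1/2)·R3: [0, 0, 0, 0]
R5 ← R5 − (3/2)·R3: [0, 0, 0, 0]
R6 ← R6 − (5/4)·R3: [0, 0, 0, 0]
Echelon form has 3 nonzero rows, so rank(A) = 3.
Each nonzero row contributes one pivot column: 3 pivot columns.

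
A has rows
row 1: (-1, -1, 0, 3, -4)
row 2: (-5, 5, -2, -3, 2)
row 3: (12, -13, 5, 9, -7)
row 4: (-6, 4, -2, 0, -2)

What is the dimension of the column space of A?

Row reduce to echelon form.
R2 ← R2 − (5)·R1: [0, 10, -2, -18, 22]
R3 ← R3 + (12)·R1: [0, -25, 5, 45, -55]
R4 ← R4 − (6)·R1: [0, 10, -2, -18, 22]
R3 ← R3 + (5/2)·R2: [0, 0, 0, 0, 0]
R4 ← R4 − R2: [0, 0, 0, 0, 0]
Echelon form has 2 nonzero rows, so rank(A) = 2.
The column space has dimension equal to the rank: 2.

2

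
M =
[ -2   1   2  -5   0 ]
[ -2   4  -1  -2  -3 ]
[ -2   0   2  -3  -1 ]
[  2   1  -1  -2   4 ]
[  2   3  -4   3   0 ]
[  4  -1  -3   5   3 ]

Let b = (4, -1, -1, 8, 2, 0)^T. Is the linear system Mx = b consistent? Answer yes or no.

Row reduce the augmented matrix [M | b].
R2 ← R2 − R1: [0, 3, -3, 3, -3, -5]
R3 ← R3 − R1: [0, -1, 0, 2, -1, -5]
R4 ← R4 + R1: [0, 2, 1, -7, 4, 12]
R5 ← R5 + R1: [0, 4, -2, -2, 0, 6]
R6 ← R6 + (2)·R1: [0, 1, 1, -5, 3, 8]
R3 ← R3 + (1/3)·R2: [0, 0, -1, 3, -2, -20/3]
R4 ← R4 − (2/3)·R2: [0, 0, 3, -9, 6, 46/3]
R5 ← R5 − (4/3)·R2: [0, 0, 2, -6, 4, 38/3]
R6 ← R6 − (1/3)·R2: [0, 0, 2, -6, 4, 29/3]
R4 ← R4 + (3)·R3: [0, 0, 0, 0, 0, -14/3]
R5 ← R5 + (2)·R3: [0, 0, 0, 0, 0, -2/3]
R6 ← R6 + (2)·R3: [0, 0, 0, 0, 0, -11/3]
R5 ← R5 − (1/7)·R4: [0, 0, 0, 0, 0, 0]
R6 ← R6 − (11/14)·R4: [0, 0, 0, 0, 0, 0]
The echelon form has 4 nonzero rows; the last pivot sits in the augmented column, so rank(M) = 3 but rank([M|b]) = 4.
Since the ranks differ, the system is inconsistent.

no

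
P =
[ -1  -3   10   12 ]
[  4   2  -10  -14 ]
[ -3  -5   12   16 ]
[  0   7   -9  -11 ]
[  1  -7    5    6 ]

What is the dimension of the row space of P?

Row reduce to echelon form.
R2 ← R2 + (4)·R1: [0, -10, 30, 34]
R3 ← R3 − (3)·R1: [0, 4, -18, -20]
R5 ← R5 + R1: [0, -10, 15, 18]
R3 ← R3 + (2/5)·R2: [0, 0, -6, -32/5]
R4 ← R4 + (7/10)·R2: [0, 0, 12, 64/5]
R5 ← R5 − R2: [0, 0, -15, -16]
R4 ← R4 + (2)·R3: [0, 0, 0, 0]
R5 ← R5 − (5/2)·R3: [0, 0, 0, 0]
Echelon form has 3 nonzero rows, so rank(P) = 3.
The row space has dimension equal to the rank: 3.

3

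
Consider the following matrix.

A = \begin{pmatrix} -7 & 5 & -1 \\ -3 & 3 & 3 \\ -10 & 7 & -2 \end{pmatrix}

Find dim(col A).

2

Row reduce to echelon form.
R2 ← R2 − (3/7)·R1: [0, 6/7, 24/7]
R3 ← R3 − (10/7)·R1: [0, -1/7, -4/7]
R3 ← R3 + (1/6)·R2: [0, 0, 0]
Echelon form has 2 nonzero rows, so rank(A) = 2.
The column space has dimension equal to the rank: 2.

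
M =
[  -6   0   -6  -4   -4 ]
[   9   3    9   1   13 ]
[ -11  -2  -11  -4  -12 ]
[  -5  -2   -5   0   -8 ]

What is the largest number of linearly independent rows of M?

2

Row reduce to echelon form.
R2 ← R2 + (3/2)·R1: [0, 3, 0, -5, 7]
R3 ← R3 − (11/6)·R1: [0, -2, 0, 10/3, -14/3]
R4 ← R4 − (5/6)·R1: [0, -2, 0, 10/3, -14/3]
R3 ← R3 + (2/3)·R2: [0, 0, 0, 0, 0]
R4 ← R4 + (2/3)·R2: [0, 0, 0, 0, 0]
Echelon form has 2 nonzero rows, so rank(M) = 2.
The rank gives the maximum number of linearly independent rows: 2.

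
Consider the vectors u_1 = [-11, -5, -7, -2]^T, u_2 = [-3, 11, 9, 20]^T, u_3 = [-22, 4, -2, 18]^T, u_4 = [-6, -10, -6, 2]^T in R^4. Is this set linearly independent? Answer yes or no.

no

Form the matrix with these vectors as rows and row reduce.
R2 ← R2 − (3/11)·R1: [0, 136/11, 120/11, 226/11]
R3 ← R3 − (2)·R1: [0, 14, 12, 22]
R4 ← R4 − (6/11)·R1: [0, -80/11, -24/11, 34/11]
R3 ← R3 − (77/68)·R2: [0, 0, -6/17, -43/34]
R4 ← R4 + (10/17)·R2: [0, 0, 72/17, 258/17]
R4 ← R4 + (12)·R3: [0, 0, 0, 0]
3 nonzero rows, so the 4 vectors span a space of dimension 3.
Since 3 < 4, the vectors are linearly dependent.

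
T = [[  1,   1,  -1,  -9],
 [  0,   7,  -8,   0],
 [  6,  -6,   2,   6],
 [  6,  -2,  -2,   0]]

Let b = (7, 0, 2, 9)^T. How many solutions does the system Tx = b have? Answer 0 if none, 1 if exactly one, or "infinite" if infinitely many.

Row reduce the augmented matrix [T | b].
R3 ← R3 − (6)·R1: [0, -12, 8, 60, -40]
R4 ← R4 − (6)·R1: [0, -8, 4, 54, -33]
R3 ← R3 + (12/7)·R2: [0, 0, -40/7, 60, -40]
R4 ← R4 + (8/7)·R2: [0, 0, -36/7, 54, -33]
R4 ← R4 − (9/10)·R3: [0, 0, 0, 0, 3]
The echelon form has 4 nonzero rows; the last pivot sits in the augmented column, so rank(T) = 3 but rank([T|b]) = 4.
Since the ranks differ, the system is inconsistent.
It has no solutions.

0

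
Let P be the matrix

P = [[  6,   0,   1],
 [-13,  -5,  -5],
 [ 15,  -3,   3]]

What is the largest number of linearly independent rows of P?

3

Row reduce to echelon form.
R2 ← R2 + (13/6)·R1: [0, -5, -17/6]
R3 ← R3 − (5/2)·R1: [0, -3, 1/2]
R3 ← R3 − (3/5)·R2: [0, 0, 11/5]
Echelon form has 3 nonzero rows, so rank(P) = 3.
The rank gives the maximum number of linearly independent rows: 3.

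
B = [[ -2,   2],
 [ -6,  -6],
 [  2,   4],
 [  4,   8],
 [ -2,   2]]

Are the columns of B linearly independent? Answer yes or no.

Row reduce B to echelon form.
R2 ← R2 − (3)·R1: [0, -12]
R3 ← R3 + R1: [0, 6]
R4 ← R4 + (2)·R1: [0, 12]
R5 ← R5 − R1: [0, 0]
R3 ← R3 + (1/2)·R2: [0, 0]
R4 ← R4 + R2: [0, 0]
2 pivots among 2 columns.
Every column is a pivot column, so the columns are linearly independent.

yes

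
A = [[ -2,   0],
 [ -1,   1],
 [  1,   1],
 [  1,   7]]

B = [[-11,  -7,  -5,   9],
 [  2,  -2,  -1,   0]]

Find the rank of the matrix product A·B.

First compute AB:
[[ 22,  14,  10, -18],
 [ 13,   5,   4,  -9],
 [ -9,  -9,  -6,   9],
 [  3, -21, -12,   9]]
Now row reduce the product.
R2 ← R2 − (13/22)·R1: [0, -36/11, -21/11, 18/11]
R3 ← R3 + (9/22)·R1: [0, -36/11, -21/11, 18/11]
R4 ← R4 − (3/22)·R1: [0, -252/11, -147/11, 126/11]
R3 ← R3 − R2: [0, 0, 0, 0]
R4 ← R4 − (7)·R2: [0, 0, 0, 0]
2 nonzero rows, so rank(AB) = 2.

2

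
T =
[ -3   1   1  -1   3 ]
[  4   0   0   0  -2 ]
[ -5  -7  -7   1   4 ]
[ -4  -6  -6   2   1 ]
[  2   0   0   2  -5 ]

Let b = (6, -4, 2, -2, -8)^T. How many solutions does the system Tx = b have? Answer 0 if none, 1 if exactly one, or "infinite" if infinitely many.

Row reduce the augmented matrix [T | b].
R2 ← R2 + (4/3)·R1: [0, 4/3, 4/3, -4/3, 2, 4]
R3 ← R3 − (5/3)·R1: [0, -26/3, -26/3, 8/3, -1, -8]
R4 ← R4 − (4/3)·R1: [0, -22/3, -22/3, 10/3, -3, -10]
R5 ← R5 + (2/3)·R1: [0, 2/3, 2/3, 4/3, -3, -4]
R3 ← R3 + (13/2)·R2: [0, 0, 0, -6, 12, 18]
R4 ← R4 + (11/2)·R2: [0, 0, 0, -4, 8, 12]
R5 ← R5 − (1/2)·R2: [0, 0, 0, 2, -4, -6]
R4 ← R4 − (2/3)·R3: [0, 0, 0, 0, 0, 0]
R5 ← R5 + (1/3)·R3: [0, 0, 0, 0, 0, 0]
The echelon form has 3 nonzero rows, and every pivot lies in the first 5 columns, so rank(T) = rank([T|b]) = 3.
The system is consistent.
rank = 3 < 5 unknowns, so there are infinitely many solutions.

infinite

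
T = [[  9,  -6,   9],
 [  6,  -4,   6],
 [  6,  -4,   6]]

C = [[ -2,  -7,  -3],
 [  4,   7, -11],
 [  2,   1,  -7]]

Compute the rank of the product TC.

First compute TC:
[[-24, -96, -24],
 [-16, -64, -16],
 [-16, -64, -16]]
Now row reduce the product.
R2 ← R2 − (2/3)·R1: [0, 0, 0]
R3 ← R3 − (2/3)·R1: [0, 0, 0]
1 nonzero row, so rank(TC) = 1.

1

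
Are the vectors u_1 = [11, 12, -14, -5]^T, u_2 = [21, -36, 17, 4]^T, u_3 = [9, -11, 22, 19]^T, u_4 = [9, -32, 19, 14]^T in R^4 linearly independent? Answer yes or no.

Form the matrix with these vectors as rows and row reduce.
R2 ← R2 − (21/11)·R1: [0, -648/11, 481/11, 149/11]
R3 ← R3 − (9/11)·R1: [0, -229/11, 368/11, 254/11]
R4 ← R4 − (9/11)·R1: [0, -460/11, 335/11, 199/11]
R3 ← R3 − (229/648)·R2: [0, 0, 11665/648, 11861/648]
R4 ← R4 − (115/162)·R2: [0, 0, -95/162, 1373/162]
R4 ← R4 + (76/2333)·R3: [0, 0, 0, 21164/2333]
4 nonzero rows, so the 4 vectors span a space of dimension 4.
Since 4 = 4, the vectors are linearly independent.

yes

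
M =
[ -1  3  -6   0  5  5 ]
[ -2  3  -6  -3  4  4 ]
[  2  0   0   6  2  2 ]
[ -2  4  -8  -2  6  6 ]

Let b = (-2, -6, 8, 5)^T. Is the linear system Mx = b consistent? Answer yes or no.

no

Row reduce the augmented matrix [M | b].
R2 ← R2 − (2)·R1: [0, -3, 6, -3, -6, -6, -2]
R3 ← R3 + (2)·R1: [0, 6, -12, 6, 12, 12, 4]
R4 ← R4 − (2)·R1: [0, -2, 4, -2, -4, -4, 9]
R3 ← R3 + (2)·R2: [0, 0, 0, 0, 0, 0, 0]
R4 ← R4 − (2/3)·R2: [0, 0, 0, 0, 0, 0, 31/3]
Swap R3 ↔ R4
The echelon form has 3 nonzero rows; the last pivot sits in the augmented column, so rank(M) = 2 but rank([M|b]) = 3.
Since the ranks differ, the system is inconsistent.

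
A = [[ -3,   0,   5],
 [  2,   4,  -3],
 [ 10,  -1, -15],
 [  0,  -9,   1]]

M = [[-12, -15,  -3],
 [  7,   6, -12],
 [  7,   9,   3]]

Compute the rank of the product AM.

First compute AM:
[[ 71,  90,  24],
 [-17, -33, -63],
 [-232, -291, -63],
 [-56, -45, 111]]
Now row reduce the product.
R2 ← R2 + (17/71)·R1: [0, -813/71, -4065/71]
R3 ← R3 + (232/71)·R1: [0, 219/71, 1095/71]
R4 ← R4 + (56/71)·R1: [0, 1845/71, 9225/71]
R3 ← R3 + (73/271)·R2: [0, 0, 0]
R4 ← R4 + (615/271)·R2: [0, 0, 0]
2 nonzero rows, so rank(AM) = 2.

2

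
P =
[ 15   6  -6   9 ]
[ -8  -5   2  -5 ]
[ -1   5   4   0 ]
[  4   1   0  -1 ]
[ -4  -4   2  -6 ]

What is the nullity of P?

Row reduce to echelon form.
R2 ← R2 + (8/15)·R1: [0, -9/5, -6/5, -1/5]
R3 ← R3 + (1/15)·R1: [0, 27/5, 18/5, 3/5]
R4 ← R4 − (4/15)·R1: [0, -3/5, 8/5, -17/5]
R5 ← R5 + (4/15)·R1: [0, -12/5, 2/5, -18/5]
R3 ← R3 + (3)·R2: [0, 0, 0, 0]
R4 ← R4 − (1/3)·R2: [0, 0, 2, -10/3]
R5 ← R5 − (4/3)·R2: [0, 0, 2, -10/3]
Swap R3 ↔ R4
R5 ← R5 − R3: [0, 0, 0, 0]
3 nonzero rows, so rank(P) = 3.
P has 4 columns; by rank–nullity, nullity = 4 − 3 = 1.

1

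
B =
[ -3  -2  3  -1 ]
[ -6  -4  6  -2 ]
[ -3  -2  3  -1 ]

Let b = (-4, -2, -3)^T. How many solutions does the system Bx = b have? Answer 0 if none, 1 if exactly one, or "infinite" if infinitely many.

Row reduce the augmented matrix [B | b].
R2 ← R2 − (2)·R1: [0, 0, 0, 0, 6]
R3 ← R3 − R1: [0, 0, 0, 0, 1]
R3 ← R3 − (1/6)·R2: [0, 0, 0, 0, 0]
The echelon form has 2 nonzero rows; the last pivot sits in the augmented column, so rank(B) = 1 but rank([B|b]) = 2.
Since the ranks differ, the system is inconsistent.
It has no solutions.

0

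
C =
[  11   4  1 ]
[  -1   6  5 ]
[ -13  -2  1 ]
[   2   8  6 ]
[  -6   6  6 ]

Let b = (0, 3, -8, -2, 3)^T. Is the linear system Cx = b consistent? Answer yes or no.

Row reduce the augmented matrix [C | b].
R2 ← R2 + (1/11)·R1: [0, 70/11, 56/11, 3]
R3 ← R3 + (13/11)·R1: [0, 30/11, 24/11, -8]
R4 ← R4 − (2/11)·R1: [0, 80/11, 64/11, -2]
R5 ← R5 + (6/11)·R1: [0, 90/11, 72/11, 3]
R3 ← R3 − (3/7)·R2: [0, 0, 0, -65/7]
R4 ← R4 − (8/7)·R2: [0, 0, 0, -38/7]
R5 ← R5 − (9/7)·R2: [0, 0, 0, -6/7]
R4 ← R4 − (38/65)·R3: [0, 0, 0, 0]
R5 ← R5 − (6/65)·R3: [0, 0, 0, 0]
The echelon form has 3 nonzero rows; the last pivot sits in the augmented column, so rank(C) = 2 but rank([C|b]) = 3.
Since the ranks differ, the system is inconsistent.

no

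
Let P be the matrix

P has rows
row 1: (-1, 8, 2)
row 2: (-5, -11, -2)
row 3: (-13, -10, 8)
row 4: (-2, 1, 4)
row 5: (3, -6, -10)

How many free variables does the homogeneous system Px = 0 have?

0

Row reduce to echelon form.
R2 ← R2 − (5)·R1: [0, -51, -12]
R3 ← R3 − (13)·R1: [0, -114, -18]
R4 ← R4 − (2)·R1: [0, -15, 0]
R5 ← R5 + (3)·R1: [0, 18, -4]
R3 ← R3 − (38/17)·R2: [0, 0, 150/17]
R4 ← R4 − (5/17)·R2: [0, 0, 60/17]
R5 ← R5 + (6/17)·R2: [0, 0, -140/17]
R4 ← R4 − (2/5)·R3: [0, 0, 0]
R5 ← R5 + (14/15)·R3: [0, 0, 0]
3 nonzero rows, so rank(P) = 3.
P has 3 columns; by rank–nullity, nullity = 3 − 3 = 0.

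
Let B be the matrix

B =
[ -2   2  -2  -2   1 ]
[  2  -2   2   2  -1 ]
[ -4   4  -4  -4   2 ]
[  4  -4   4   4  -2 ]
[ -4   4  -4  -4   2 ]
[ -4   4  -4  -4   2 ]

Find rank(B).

Row reduce to echelon form.
R2 ← R2 + R1: [0, 0, 0, 0, 0]
R3 ← R3 − (2)·R1: [0, 0, 0, 0, 0]
R4 ← R4 + (2)·R1: [0, 0, 0, 0, 0]
R5 ← R5 − (2)·R1: [0, 0, 0, 0, 0]
R6 ← R6 − (2)·R1: [0, 0, 0, 0, 0]
Echelon form has 1 nonzero row, so rank(B) = 1.

1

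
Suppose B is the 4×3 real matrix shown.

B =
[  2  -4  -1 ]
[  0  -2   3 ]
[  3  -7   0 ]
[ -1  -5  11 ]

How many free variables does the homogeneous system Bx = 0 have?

1

Row reduce to echelon form.
R3 ← R3 − (3/2)·R1: [0, -1, 3/2]
R4 ← R4 + (1/2)·R1: [0, -7, 21/2]
R3 ← R3 − (1/2)·R2: [0, 0, 0]
R4 ← R4 − (7/2)·R2: [0, 0, 0]
2 nonzero rows, so rank(B) = 2.
B has 3 columns; by rank–nullity, nullity = 3 − 2 = 1.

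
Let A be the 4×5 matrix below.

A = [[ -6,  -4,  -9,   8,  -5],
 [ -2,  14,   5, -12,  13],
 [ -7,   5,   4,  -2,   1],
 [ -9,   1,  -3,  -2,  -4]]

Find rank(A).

4

Row reduce to echelon form.
R2 ← R2 − (1/3)·R1: [0, 46/3, 8, -44/3, 44/3]
R3 ← R3 − (7/6)·R1: [0, 29/3, 29/2, -34/3, 41/6]
R4 ← R4 − (3/2)·R1: [0, 7, 21/2, -14, 7/2]
R3 ← R3 − (29/46)·R2: [0, 0, 435/46, -48/23, -111/46]
R4 ← R4 − (21/46)·R2: [0, 0, 315/46, -168/23, -147/46]
R4 ← R4 − (21/29)·R3: [0, 0, 0, -168/29, -42/29]
Echelon form has 4 nonzero rows, so rank(A) = 4.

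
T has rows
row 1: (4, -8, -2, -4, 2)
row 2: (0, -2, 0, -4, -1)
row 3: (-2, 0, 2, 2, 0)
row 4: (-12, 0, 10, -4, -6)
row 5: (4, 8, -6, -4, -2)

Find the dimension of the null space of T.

Row reduce to echelon form.
R3 ← R3 + (1/2)·R1: [0, -4, 1, 0, 1]
R4 ← R4 + (3)·R1: [0, -24, 4, -16, 0]
R5 ← R5 − R1: [0, 16, -4, 0, -4]
R3 ← R3 − (2)·R2: [0, 0, 1, 8, 3]
R4 ← R4 − (12)·R2: [0, 0, 4, 32, 12]
R5 ← R5 + (8)·R2: [0, 0, -4, -32, -12]
R4 ← R4 − (4)·R3: [0, 0, 0, 0, 0]
R5 ← R5 + (4)·R3: [0, 0, 0, 0, 0]
3 nonzero rows, so rank(T) = 3.
T has 5 columns; by rank–nullity, nullity = 5 − 3 = 2.

2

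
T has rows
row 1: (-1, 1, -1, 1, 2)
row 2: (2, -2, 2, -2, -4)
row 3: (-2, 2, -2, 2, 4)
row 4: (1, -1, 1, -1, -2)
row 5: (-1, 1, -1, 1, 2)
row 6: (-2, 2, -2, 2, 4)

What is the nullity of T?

Row reduce to echelon form.
R2 ← R2 + (2)·R1: [0, 0, 0, 0, 0]
R3 ← R3 − (2)·R1: [0, 0, 0, 0, 0]
R4 ← R4 + R1: [0, 0, 0, 0, 0]
R5 ← R5 − R1: [0, 0, 0, 0, 0]
R6 ← R6 − (2)·R1: [0, 0, 0, 0, 0]
1 nonzero row, so rank(T) = 1.
T has 5 columns; by rank–nullity, nullity = 5 − 1 = 4.

4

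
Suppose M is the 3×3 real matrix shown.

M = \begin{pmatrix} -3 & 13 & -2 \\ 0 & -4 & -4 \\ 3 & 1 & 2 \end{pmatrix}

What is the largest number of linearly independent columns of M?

3

Row reduce to echelon form.
R3 ← R3 + R1: [0, 14, 0]
R3 ← R3 + (7/2)·R2: [0, 0, -14]
Echelon form has 3 nonzero rows, so rank(M) = 3.
The rank gives the maximum number of linearly independent columns: 3.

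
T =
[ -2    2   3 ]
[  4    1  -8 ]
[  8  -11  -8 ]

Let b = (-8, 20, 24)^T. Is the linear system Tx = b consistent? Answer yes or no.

Row reduce the augmented matrix [T | b].
R2 ← R2 + (2)·R1: [0, 5, -2, 4]
R3 ← R3 + (4)·R1: [0, -3, 4, -8]
R3 ← R3 + (3/5)·R2: [0, 0, 14/5, -28/5]
The echelon form has 3 nonzero rows, and every pivot lies in the first 3 columns, so rank(T) = rank([T|b]) = 3.
The system is consistent.

yes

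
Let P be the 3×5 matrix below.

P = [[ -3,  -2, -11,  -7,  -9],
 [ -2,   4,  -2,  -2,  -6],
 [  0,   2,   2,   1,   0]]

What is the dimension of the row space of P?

Row reduce to echelon form.
R2 ← R2 − (2/3)·R1: [0, 16/3, 16/3, 8/3, 0]
R3 ← R3 − (3/8)·R2: [0, 0, 0, 0, 0]
Echelon form has 2 nonzero rows, so rank(P) = 2.
The row space has dimension equal to the rank: 2.

2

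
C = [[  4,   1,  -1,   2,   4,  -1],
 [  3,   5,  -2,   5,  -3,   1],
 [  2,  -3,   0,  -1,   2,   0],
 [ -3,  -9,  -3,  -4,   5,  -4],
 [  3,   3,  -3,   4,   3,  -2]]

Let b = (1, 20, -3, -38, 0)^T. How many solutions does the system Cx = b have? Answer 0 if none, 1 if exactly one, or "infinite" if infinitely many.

infinite

Row reduce the augmented matrix [C | b].
R2 ← R2 − (3/4)·R1: [0, 17/4, -5/4, 7/2, -6, 7/4, 77/4]
R3 ← R3 − (1/2)·R1: [0, -7/2, 1/2, -2, 0, 1/2, -7/2]
R4 ← R4 + (3/4)·R1: [0, -33/4, -15/4, -5/2, 8, -19/4, -149/4]
R5 ← R5 − (3/4)·R1: [0, 9/4, -9/4, 5/2, 0, -5/4, -3/4]
R3 ← R3 + (14/17)·R2: [0, 0, -9/17, 15/17, -84/17, 33/17, 210/17]
R4 ← R4 + (33/17)·R2: [0, 0, -105/17, 73/17, -62/17, -23/17, 2/17]
R5 ← R5 − (9/17)·R2: [0, 0, -27/17, 11/17, 54/17, -37/17, -186/17]
R4 ← R4 − (35/3)·R3: [0, 0, 0, -6, 54, -24, -144]
R5 ← R5 − (3)·R3: [0, 0, 0, -2, 18, -8, -48]
R5 ← R5 − (1/3)·R4: [0, 0, 0, 0, 0, 0, 0]
The echelon form has 4 nonzero rows, and every pivot lies in the first 6 columns, so rank(C) = rank([C|b]) = 4.
The system is consistent.
rank = 4 < 6 unknowns, so there are infinitely many solutions.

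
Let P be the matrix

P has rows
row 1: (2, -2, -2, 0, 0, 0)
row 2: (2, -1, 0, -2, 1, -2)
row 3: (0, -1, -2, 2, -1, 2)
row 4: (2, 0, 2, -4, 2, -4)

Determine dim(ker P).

4

Row reduce to echelon form.
R2 ← R2 − R1: [0, 1, 2, -2, 1, -2]
R4 ← R4 − R1: [0, 2, 4, -4, 2, -4]
R3 ← R3 + R2: [0, 0, 0, 0, 0, 0]
R4 ← R4 − (2)·R2: [0, 0, 0, 0, 0, 0]
2 nonzero rows, so rank(P) = 2.
P has 6 columns; by rank–nullity, nullity = 6 − 2 = 4.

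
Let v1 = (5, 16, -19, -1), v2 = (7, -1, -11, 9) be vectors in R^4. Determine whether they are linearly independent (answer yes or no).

yes

Form the matrix with these vectors as rows and row reduce.
R2 ← R2 − (7/5)·R1: [0, -117/5, 78/5, 52/5]
2 nonzero rows, so the 2 vectors span a space of dimension 2.
Since 2 = 2, the vectors are linearly independent.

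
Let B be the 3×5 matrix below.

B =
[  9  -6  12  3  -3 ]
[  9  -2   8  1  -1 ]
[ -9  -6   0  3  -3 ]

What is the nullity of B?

3

Row reduce to echelon form.
R2 ← R2 − R1: [0, 4, -4, -2, 2]
R3 ← R3 + R1: [0, -12, 12, 6, -6]
R3 ← R3 + (3)·R2: [0, 0, 0, 0, 0]
2 nonzero rows, so rank(B) = 2.
B has 5 columns; by rank–nullity, nullity = 5 − 2 = 3.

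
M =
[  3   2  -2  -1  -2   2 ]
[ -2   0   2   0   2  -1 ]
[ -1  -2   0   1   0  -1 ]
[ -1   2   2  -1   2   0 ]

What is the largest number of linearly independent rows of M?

2

Row reduce to echelon form.
R2 ← R2 + (2/3)·R1: [0, 4/3, 2/3, -2/3, 2/3, 1/3]
R3 ← R3 + (1/3)·R1: [0, -4/3, -2/3, 2/3, -2/3, -1/3]
R4 ← R4 + (1/3)·R1: [0, 8/3, 4/3, -4/3, 4/3, 2/3]
R3 ← R3 + R2: [0, 0, 0, 0, 0, 0]
R4 ← R4 − (2)·R2: [0, 0, 0, 0, 0, 0]
Echelon form has 2 nonzero rows, so rank(M) = 2.
The rank gives the maximum number of linearly independent rows: 2.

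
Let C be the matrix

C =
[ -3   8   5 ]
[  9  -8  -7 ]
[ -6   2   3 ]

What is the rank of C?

2

Row reduce to echelon form.
R2 ← R2 + (3)·R1: [0, 16, 8]
R3 ← R3 − (2)·R1: [0, -14, -7]
R3 ← R3 + (7/8)·R2: [0, 0, 0]
Echelon form has 2 nonzero rows, so rank(C) = 2.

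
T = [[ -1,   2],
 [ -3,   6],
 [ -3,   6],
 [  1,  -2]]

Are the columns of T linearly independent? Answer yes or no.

Row reduce T to echelon form.
R2 ← R2 − (3)·R1: [0, 0]
R3 ← R3 − (3)·R1: [0, 0]
R4 ← R4 + R1: [0, 0]
1 pivot among 2 columns.
Only 1 < 2 pivot columns, so the columns are linearly dependent.

no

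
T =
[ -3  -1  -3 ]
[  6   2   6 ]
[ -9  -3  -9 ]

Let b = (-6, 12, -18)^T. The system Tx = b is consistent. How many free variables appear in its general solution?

2

Row reduce the augmented matrix [T | b].
R2 ← R2 + (2)·R1: [0, 0, 0, 0]
R3 ← R3 − (3)·R1: [0, 0, 0, 0]
The echelon form has 1 nonzero rows, and every pivot lies in the first 3 columns, so rank(T) = rank([T|b]) = 1.
The system is consistent.
Free variables = (unknowns) − (rank) = 3 − 1 = 2.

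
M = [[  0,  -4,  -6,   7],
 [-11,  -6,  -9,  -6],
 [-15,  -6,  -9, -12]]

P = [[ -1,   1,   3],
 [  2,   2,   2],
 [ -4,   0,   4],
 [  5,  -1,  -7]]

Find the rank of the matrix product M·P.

2

First compute MP:
[[ 51, -15, -81],
 [  5, -17, -39],
 [-21, -15,  -9]]
Now row reduce the product.
R2 ← R2 − (5/51)·R1: [0, -264/17, -528/17]
R3 ← R3 + (7/17)·R1: [0, -360/17, -720/17]
R3 ← R3 − (15/11)·R2: [0, 0, 0]
2 nonzero rows, so rank(MP) = 2.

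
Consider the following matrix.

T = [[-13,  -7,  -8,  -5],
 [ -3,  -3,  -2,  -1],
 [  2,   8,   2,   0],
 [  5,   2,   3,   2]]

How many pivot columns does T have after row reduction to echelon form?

Row reduce to echelon form.
R2 ← R2 − (3/13)·R1: [0, -18/13, -2/13, 2/13]
R3 ← R3 + (2/13)·R1: [0, 90/13, 10/13, -10/13]
R4 ← R4 + (5/13)·R1: [0, -9/13, -1/13, 1/13]
R3 ← R3 + (5)·R2: [0, 0, 0, 0]
R4 ← R4 − (1/2)·R2: [0, 0, 0, 0]
Echelon form has 2 nonzero rows, so rank(T) = 2.
Each nonzero row contributes one pivot column: 2 pivot columns.

2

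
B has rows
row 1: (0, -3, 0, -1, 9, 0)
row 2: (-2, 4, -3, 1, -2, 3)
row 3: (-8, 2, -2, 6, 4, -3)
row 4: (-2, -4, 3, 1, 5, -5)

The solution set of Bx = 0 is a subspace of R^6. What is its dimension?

2

Row reduce to echelon form.
Swap R1 ↔ R2
R3 ← R3 − (4)·R1: [0, -14, 10, 2, 12, -15]
R4 ← R4 − R1: [0, -8, 6, 0, 7, -8]
R3 ← R3 − (14/3)·R2: [0, 0, 10, 20/3, -30, -15]
R4 ← R4 − (8/3)·R2: [0, 0, 6, 8/3, -17, -8]
R4 ← R4 − (3/5)·R3: [0, 0, 0, -4/3, 1, 1]
4 nonzero rows, so rank(B) = 4.
B has 6 columns; by rank–nullity, nullity = 6 − 4 = 2.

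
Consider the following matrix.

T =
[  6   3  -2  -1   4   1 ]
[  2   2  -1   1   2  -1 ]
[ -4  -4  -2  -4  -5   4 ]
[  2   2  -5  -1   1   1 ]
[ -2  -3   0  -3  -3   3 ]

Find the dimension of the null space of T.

Row reduce to echelon form.
R2 ← R2 − (1/3)·R1: [0, 1, -1/3, 4/3, 2/3, -4/3]
R3 ← R3 + (2/3)·R1: [0, -2, -10/3, -14/3, -7/3, 14/3]
R4 ← R4 − (1/3)·R1: [0, 1, -13/3, -2/3, -1/3, 2/3]
R5 ← R5 + (1/3)·R1: [0, -2, -2/3, -10/3, -5/3, 10/3]
R3 ← R3 + (2)·R2: [0, 0, -4, -2, -1, 2]
R4 ← R4 − R2: [0, 0, -4, -2, -1, 2]
R5 ← R5 + (2)·R2: [0, 0, -4/3, -2/3, -1/3, 2/3]
R4 ← R4 − R3: [0, 0, 0, 0, 0, 0]
R5 ← R5 − (1/3)·R3: [0, 0, 0, 0, 0, 0]
3 nonzero rows, so rank(T) = 3.
T has 6 columns; by rank–nullity, nullity = 6 − 3 = 3.

3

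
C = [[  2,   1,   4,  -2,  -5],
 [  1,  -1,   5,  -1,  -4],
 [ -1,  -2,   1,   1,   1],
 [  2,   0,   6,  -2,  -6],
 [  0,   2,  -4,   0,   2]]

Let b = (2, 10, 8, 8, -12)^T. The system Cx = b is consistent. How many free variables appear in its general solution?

Row reduce the augmented matrix [C | b].
R2 ← R2 − (1/2)·R1: [0, -3/2, 3, 0, -3/2, 9]
R3 ← R3 + (1/2)·R1: [0, -3/2, 3, 0, -3/2, 9]
R4 ← R4 − R1: [0, -1, 2, 0, -1, 6]
R3 ← R3 − R2: [0, 0, 0, 0, 0, 0]
R4 ← R4 − (2/3)·R2: [0, 0, 0, 0, 0, 0]
R5 ← R5 + (4/3)·R2: [0, 0, 0, 0, 0, 0]
The echelon form has 2 nonzero rows, and every pivot lies in the first 5 columns, so rank(C) = rank([C|b]) = 2.
The system is consistent.
Free variables = (unknowns) − (rank) = 5 − 2 = 3.

3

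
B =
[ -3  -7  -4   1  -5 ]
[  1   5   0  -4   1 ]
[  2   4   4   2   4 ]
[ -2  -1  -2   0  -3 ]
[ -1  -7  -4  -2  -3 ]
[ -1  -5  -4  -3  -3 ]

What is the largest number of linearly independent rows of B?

3

Row reduce to echelon form.
R2 ← R2 + (1/3)·R1: [0, 8/3, -4/3, -11/3, -2/3]
R3 ← R3 + (2/3)·R1: [0, -2/3, 4/3, 8/3, 2/3]
R4 ← R4 − (2/3)·R1: [0, 11/3, 2/3, -2/3, 1/3]
R5 ← R5 − (1/3)·R1: [0, -14/3, -8/3, -7/3, -4/3]
R6 ← R6 − (1/3)·R1: [0, -8/3, -8/3, -10/3, -4/3]
R3 ← R3 + (1/4)·R2: [0, 0, 1, 7/4, 1/2]
R4 ← R4 − (11/8)·R2: [0, 0, 5/2, 35/8, 5/4]
R5 ← R5 + (7/4)·R2: [0, 0, -5, -35/4, -5/2]
R6 ← R6 + R2: [0, 0, -4, -7, -2]
R4 ← R4 − (5/2)·R3: [0, 0, 0, 0, 0]
R5 ← R5 + (5)·R3: [0, 0, 0, 0, 0]
R6 ← R6 + (4)·R3: [0, 0, 0, 0, 0]
Echelon form has 3 nonzero rows, so rank(B) = 3.
The rank gives the maximum number of linearly independent rows: 3.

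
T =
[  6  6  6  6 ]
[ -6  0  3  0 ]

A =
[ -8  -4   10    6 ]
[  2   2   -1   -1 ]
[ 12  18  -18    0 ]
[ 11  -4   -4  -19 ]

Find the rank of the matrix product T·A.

2

First compute TA:
[[102,  72, -78, -84],
 [ 84,  78, -114, -36]]
Now row reduce the product.
R2 ← R2 − (14/17)·R1: [0, 318/17, -846/17, 564/17]
2 nonzero rows, so rank(TA) = 2.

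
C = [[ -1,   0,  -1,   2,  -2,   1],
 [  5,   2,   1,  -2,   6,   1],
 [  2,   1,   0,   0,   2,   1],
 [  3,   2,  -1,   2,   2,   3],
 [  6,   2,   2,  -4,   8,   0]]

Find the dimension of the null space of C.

Row reduce to echelon form.
R2 ← R2 + (5)·R1: [0, 2, -4, 8, -4, 6]
R3 ← R3 + (2)·R1: [0, 1, -2, 4, -2, 3]
R4 ← R4 + (3)·R1: [0, 2, -4, 8, -4, 6]
R5 ← R5 + (6)·R1: [0, 2, -4, 8, -4, 6]
R3 ← R3 − (1/2)·R2: [0, 0, 0, 0, 0, 0]
R4 ← R4 − R2: [0, 0, 0, 0, 0, 0]
R5 ← R5 − R2: [0, 0, 0, 0, 0, 0]
2 nonzero rows, so rank(C) = 2.
C has 6 columns; by rank–nullity, nullity = 6 − 2 = 4.

4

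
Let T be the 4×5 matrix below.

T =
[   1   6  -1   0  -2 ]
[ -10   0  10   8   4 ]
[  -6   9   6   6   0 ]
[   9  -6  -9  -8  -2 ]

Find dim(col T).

2

Row reduce to echelon form.
R2 ← R2 + (10)·R1: [0, 60, 0, 8, -16]
R3 ← R3 + (6)·R1: [0, 45, 0, 6, -12]
R4 ← R4 − (9)·R1: [0, -60, 0, -8, 16]
R3 ← R3 − (3/4)·R2: [0, 0, 0, 0, 0]
R4 ← R4 + R2: [0, 0, 0, 0, 0]
Echelon form has 2 nonzero rows, so rank(T) = 2.
The column space has dimension equal to the rank: 2.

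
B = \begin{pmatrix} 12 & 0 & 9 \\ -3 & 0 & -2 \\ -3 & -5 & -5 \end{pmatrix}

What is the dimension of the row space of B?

3

Row reduce to echelon form.
R2 ← R2 + (1/4)·R1: [0, 0, 1/4]
R3 ← R3 + (1/4)·R1: [0, -5, -11/4]
Swap R2 ↔ R3
Echelon form has 3 nonzero rows, so rank(B) = 3.
The row space has dimension equal to the rank: 3.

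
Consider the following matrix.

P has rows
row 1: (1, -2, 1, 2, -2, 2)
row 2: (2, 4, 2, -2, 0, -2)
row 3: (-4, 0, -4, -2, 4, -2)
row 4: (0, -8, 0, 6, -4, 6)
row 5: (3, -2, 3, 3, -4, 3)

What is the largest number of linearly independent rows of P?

Row reduce to echelon form.
R2 ← R2 − (2)·R1: [0, 8, 0, -6, 4, -6]
R3 ← R3 + (4)·R1: [0, -8, 0, 6, -4, 6]
R5 ← R5 − (3)·R1: [0, 4, 0, -3, 2, -3]
R3 ← R3 + R2: [0, 0, 0, 0, 0, 0]
R4 ← R4 + R2: [0, 0, 0, 0, 0, 0]
R5 ← R5 − (1/2)·R2: [0, 0, 0, 0, 0, 0]
Echelon form has 2 nonzero rows, so rank(P) = 2.
The rank gives the maximum number of linearly independent rows: 2.

2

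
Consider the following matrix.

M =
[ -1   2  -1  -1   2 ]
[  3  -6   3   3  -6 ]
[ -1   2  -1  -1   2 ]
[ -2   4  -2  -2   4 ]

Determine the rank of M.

1

Row reduce to echelon form.
R2 ← R2 + (3)·R1: [0, 0, 0, 0, 0]
R3 ← R3 − R1: [0, 0, 0, 0, 0]
R4 ← R4 − (2)·R1: [0, 0, 0, 0, 0]
Echelon form has 1 nonzero row, so rank(M) = 1.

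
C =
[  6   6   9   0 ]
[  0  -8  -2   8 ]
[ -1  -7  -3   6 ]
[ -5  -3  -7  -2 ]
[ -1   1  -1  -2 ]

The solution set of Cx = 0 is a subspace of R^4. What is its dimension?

2

Row reduce to echelon form.
R3 ← R3 + (1/6)·R1: [0, -6, -3/2, 6]
R4 ← R4 + (5/6)·R1: [0, 2, 1/2, -2]
R5 ← R5 + (1/6)·R1: [0, 2, 1/2, -2]
R3 ← R3 − (3/4)·R2: [0, 0, 0, 0]
R4 ← R4 + (1/4)·R2: [0, 0, 0, 0]
R5 ← R5 + (1/4)·R2: [0, 0, 0, 0]
2 nonzero rows, so rank(C) = 2.
C has 4 columns; by rank–nullity, nullity = 4 − 2 = 2.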